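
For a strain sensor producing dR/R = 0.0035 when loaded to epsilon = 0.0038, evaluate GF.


GF = (dR/R) / epsilon
= 0.0035 / 0.0038
= 0.9211

0.9211


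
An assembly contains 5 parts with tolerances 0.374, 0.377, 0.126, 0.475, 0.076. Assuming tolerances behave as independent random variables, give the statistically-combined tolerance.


RSS = sqrt(0.374^2 + 0.377^2 + 0.126^2 + 0.475^2 + 0.076^2)
= sqrt(0.529282)
= 0.7275

0.7275


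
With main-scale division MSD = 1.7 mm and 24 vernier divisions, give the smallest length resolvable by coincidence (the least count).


LC = MSD / n_div
= 1.7 / 24
= 0.0708

0.0708


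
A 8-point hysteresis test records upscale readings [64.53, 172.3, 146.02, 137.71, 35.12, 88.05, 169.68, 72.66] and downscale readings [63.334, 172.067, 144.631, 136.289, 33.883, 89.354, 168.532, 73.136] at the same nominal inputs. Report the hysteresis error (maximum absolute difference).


|64.53 - 63.334| = 1.1960
|172.3 - 172.067| = 0.2330
|146.02 - 144.631| = 1.3890
|137.71 - 136.289| = 1.4210
|35.12 - 33.883| = 1.2370
|88.05 - 89.354| = 1.3040
|169.68 - 168.532| = 1.1480
|72.66 - 73.136| = 0.4760
hysteresis = max(diffs) = 1.4210

1.4210


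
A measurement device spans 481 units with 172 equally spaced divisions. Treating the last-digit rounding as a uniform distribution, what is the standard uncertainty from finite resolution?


resolution = range / divisions
resolution = 481 / 172 = 2.7965116
u_res = resolution / (2*sqrt(3))
u_res = 2.7965116 / 3.4641016
u_res = 0.8073

0.8073


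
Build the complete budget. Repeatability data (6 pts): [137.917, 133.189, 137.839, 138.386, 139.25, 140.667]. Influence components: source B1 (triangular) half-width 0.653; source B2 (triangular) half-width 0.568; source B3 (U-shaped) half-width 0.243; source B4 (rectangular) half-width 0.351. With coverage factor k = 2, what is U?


mean = (137.917 + 133.189 + 137.839 + 138.386 + 139.25 + 140.667) / 6 = 137.8746667
s = sqrt(sum((x - mean)^2)/(n-1)) = 2.5262092
u_A = s / sqrt(n) = 2.5262092 / sqrt(6) = 1.0313206
u_B1 = 0.653 / sqrt(6) = 0.26658613
u_B2 = 0.568 / sqrt(6) = 0.23188503
u_B3 = 0.243 / sqrt(2) = 0.17182695
u_B4 = 0.351 / sqrt(3) = 0.20264994
uc = sqrt(1.0313206^2 + 0.26658613^2 + 0.23188503^2 + 0.17182695^2 + 0.20264994^2) = 1.1220751
U = k * uc = 2 * 1.1220751
U = 2.2442

2.2442


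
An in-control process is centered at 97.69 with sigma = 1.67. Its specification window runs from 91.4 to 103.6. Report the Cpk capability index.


Cpu = (USL - mean) / (3*sigma) = (103.6 - 97.69) / (3*1.67) = 1.1796
Cpl = (mean - LSL) / (3*sigma) = (97.69 - 91.4) / (3*1.67) = 1.2555
Cpk = min(Cpu, Cpl) = 1.1796

1.1796


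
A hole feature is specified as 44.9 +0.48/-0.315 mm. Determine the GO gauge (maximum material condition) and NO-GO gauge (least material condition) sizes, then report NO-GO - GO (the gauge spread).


GO = nominal - lower_tol (smallest hole = maximum material condition)
GO = 44.9 - 0.315 = 44.585
NO-GO = nominal + upper_tol (largest hole = least material condition)
NO-GO = 44.9 + 0.48 = 45.38
spread = NO-GO - GO = 45.38 - 44.585 = 0.7950

0.7950


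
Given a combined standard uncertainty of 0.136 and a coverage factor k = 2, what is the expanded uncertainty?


U = k * uc
U = 2 * 0.136
U = 0.2720

0.2720


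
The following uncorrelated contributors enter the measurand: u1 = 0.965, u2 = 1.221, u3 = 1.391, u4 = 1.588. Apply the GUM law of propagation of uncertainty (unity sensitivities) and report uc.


uc = sqrt(0.965^2 + 1.221^2 + 1.391^2 + 1.588^2)
uc = sqrt(6.878691)
uc = 2.6227

2.6227


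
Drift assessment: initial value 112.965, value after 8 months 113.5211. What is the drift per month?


rate = (v2 - v1) / months
= (113.5211 - 112.965) / 8
= 0.5561 / 8
= 0.0695

0.0695


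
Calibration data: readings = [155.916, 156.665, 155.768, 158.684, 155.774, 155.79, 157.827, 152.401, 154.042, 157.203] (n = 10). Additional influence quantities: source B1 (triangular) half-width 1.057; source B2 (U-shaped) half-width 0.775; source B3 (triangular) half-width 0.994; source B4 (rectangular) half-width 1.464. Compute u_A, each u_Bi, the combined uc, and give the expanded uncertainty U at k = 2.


mean = (155.916 + 156.665 + 155.768 + 158.684 + 155.774 + 155.79 + 157.827 + 152.401 + 154.042 + 157.203) / 10 = 156.007
s = sqrt(sum((x - mean)^2)/(n-1)) = 1.8065729
u_A = s / sqrt(n) = 1.8065729 / sqrt(10) = 0.57128851
u_B1 = 1.057 / sqrt(6) = 0.43151844
u_B2 = 0.775 / sqrt(2) = 0.54800776
u_B3 = 0.994 / sqrt(6) = 0.4057988
u_B4 = 1.464 / sqrt(3) = 0.84524079
uc = sqrt(0.57128851^2 + 0.43151844^2 + 0.54800776^2 + 0.4057988^2 + 0.84524079^2) = 1.3007674
U = k * uc = 2 * 1.3007674
U = 2.6015

2.6015


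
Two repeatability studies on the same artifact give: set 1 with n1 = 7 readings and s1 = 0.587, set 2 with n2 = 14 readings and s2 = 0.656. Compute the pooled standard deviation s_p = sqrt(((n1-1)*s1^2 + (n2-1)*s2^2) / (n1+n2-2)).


s_p = sqrt(((n1-1)*s1^2 + (n2-1)*s2^2) / (n1+n2-2))
numerator = (7-1)*0.587^2 + (14-1)*0.656^2 = 2.067414 + 5.594368 = 7.661782
denominator = 7 + 14 - 2 = 19
s_p^2 = 7.661782 / 19 = 0.40325168
s_p = sqrt(0.40325168) = 0.6350

0.6350


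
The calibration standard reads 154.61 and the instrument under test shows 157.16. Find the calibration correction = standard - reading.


Correction = standard - reading
= 154.61 - 157.16
= -2.5500

-2.5500


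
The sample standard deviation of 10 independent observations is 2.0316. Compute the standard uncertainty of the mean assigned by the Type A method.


u_A = s / sqrt(n)
u_A = 2.0316 / sqrt(10)
u_A = 2.0316 / 3.1622777
u_A = 0.6424

0.6424


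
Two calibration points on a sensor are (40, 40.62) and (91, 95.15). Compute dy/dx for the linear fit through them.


slope = (y2 - y1) / (x2 - x1)
= (95.15 - 40.62) / (91 - 40)
= 54.5300 / 51
= 1.0692

1.0692


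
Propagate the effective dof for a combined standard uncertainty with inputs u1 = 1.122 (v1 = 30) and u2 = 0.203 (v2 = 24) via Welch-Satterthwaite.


uc = sqrt(u1^2 + u2^2) = sqrt(1.122^2 + 0.203^2) = 1.1402162
v_eff = uc^4 / (u1^4/v1 + u2^4/v2)
= 1.1402162^4 / (1.122^4/30 + 0.203^4/24)
= 1.6902418 / 0.052897055
v_eff = 31.9534

31.9534


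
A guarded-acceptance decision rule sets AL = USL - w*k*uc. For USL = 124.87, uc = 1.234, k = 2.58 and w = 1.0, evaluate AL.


U = k * uc = 2.58 * 1.234 = 3.18372
guard band g = w * U = 1.0 * 3.18372 = 3.18372
AL = USL - g = 124.87 - 3.18372
AL = 121.6863

121.6863


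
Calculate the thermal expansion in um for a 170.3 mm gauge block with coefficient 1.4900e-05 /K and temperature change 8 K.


dL = L * alpha * dT
= 170.3 * 1.4900e-05 * 8
= 0.0202998 mm
dL_um = 0.0202998 * 1000 = 20.2998 um

20.2998


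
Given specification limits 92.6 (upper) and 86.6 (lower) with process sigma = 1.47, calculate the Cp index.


Cp = (USL - LSL) / (6 * sigma)
= (92.6 - 86.6) / (6 * 1.47)
= 6.0000 / 8.8200
= 0.6803

0.6803


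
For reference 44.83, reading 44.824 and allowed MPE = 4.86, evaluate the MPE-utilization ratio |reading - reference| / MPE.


e = indication - reference = 44.824 - 44.83 = -0.0060
|e| = 0.0060
ratio = |e| / MPE = 0.0060 / 4.86
ratio = 0.0012

0.0012


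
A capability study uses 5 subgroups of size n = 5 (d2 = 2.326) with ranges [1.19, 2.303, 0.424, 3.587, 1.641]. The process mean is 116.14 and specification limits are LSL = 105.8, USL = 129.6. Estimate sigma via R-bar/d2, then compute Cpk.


R_bar = (1.19 + 2.303 + 0.424 + 3.587 + 1.641) / 5 = 1.829
sigma = R_bar / d2 = 1.829 / 2.326 = 0.78632846
Cp = (USL - LSL)/(6*sigma) = (129.6 - 105.8)/(6*0.78632846) = 5.0445
Cpu = (129.6 - 116.14)/(3*0.78632846) = 5.7058
Cpl = (116.14 - 105.8)/(3*0.78632846) = 4.3832
Cpk = min(Cpu, Cpl) = 4.3832

4.3832


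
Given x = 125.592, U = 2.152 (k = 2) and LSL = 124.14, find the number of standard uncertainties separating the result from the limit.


u = U / k = 2.152 / 2 = 1.076
margin = |LSL - x| = |124.14 - 125.592| = 1.452
z = margin / u = 1.452 / 1.076
z = 1.3494

1.3494


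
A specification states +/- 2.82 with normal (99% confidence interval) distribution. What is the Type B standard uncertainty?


u_B = half_width / 2.576
u_B = 2.82 / 2.576
u_B = 1.0947

1.0947


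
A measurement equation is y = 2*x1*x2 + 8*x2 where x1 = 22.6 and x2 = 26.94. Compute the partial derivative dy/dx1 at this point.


y = 2*x1*x2 + 8*x2
dy/dx1 = 2*x2
Evaluate at x2 = 26.94: c1 = 2 * 26.94
c1 = 53.8800

53.8800


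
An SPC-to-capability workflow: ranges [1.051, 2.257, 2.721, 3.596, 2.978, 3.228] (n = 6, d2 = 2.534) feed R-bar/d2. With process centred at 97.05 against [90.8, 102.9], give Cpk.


R_bar = (1.051 + 2.257 + 2.721 + 3.596 + 2.978 + 3.228) / 6 = 2.6385
sigma = R_bar / d2 = 2.6385 / 2.534 = 1.0412391
Cp = (USL - LSL)/(6*sigma) = (102.9 - 90.8)/(6*1.0412391) = 1.9368
Cpu = (102.9 - 97.05)/(3*1.0412391) = 1.8728
Cpl = (97.05 - 90.8)/(3*1.0412391) = 2.0008
Cpk = min(Cpu, Cpl) = 1.8728

1.8728


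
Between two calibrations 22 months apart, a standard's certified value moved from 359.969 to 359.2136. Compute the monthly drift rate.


rate = (v2 - v1) / months
= (359.2136 - 359.969) / 22
= -0.7554 / 22
= -0.0343

-0.0343


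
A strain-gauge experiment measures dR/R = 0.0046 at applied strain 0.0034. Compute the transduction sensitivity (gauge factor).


GF = (dR/R) / epsilon
= 0.0046 / 0.0034
= 1.3529

1.3529


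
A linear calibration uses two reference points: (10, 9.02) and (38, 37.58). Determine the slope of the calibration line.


slope = (y2 - y1) / (x2 - x1)
= (37.58 - 9.02) / (38 - 10)
= 28.5600 / 28
= 1.0200

1.0200


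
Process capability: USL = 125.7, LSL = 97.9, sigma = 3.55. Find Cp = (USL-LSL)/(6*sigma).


Cp = (USL - LSL) / (6 * sigma)
= (125.7 - 97.9) / (6 * 3.55)
= 27.8000 / 21.3000
= 1.3052

1.3052


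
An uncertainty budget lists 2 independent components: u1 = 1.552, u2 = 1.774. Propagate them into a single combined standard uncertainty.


uc = sqrt(1.552^2 + 1.774^2)
uc = sqrt(5.55578)
uc = 2.3571

2.3571


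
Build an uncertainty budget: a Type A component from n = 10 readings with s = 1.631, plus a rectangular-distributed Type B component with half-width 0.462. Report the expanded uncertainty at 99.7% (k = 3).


u_A = s / sqrt(n) = 1.631 / sqrt(10) = 0.51576749
u_B = half_width / sqrt(3) = 0.462 / sqrt(3) = 0.26673582
uc = sqrt(u_A^2 + u_B^2) = sqrt(0.51576749^2 + 0.26673582^2) = 0.58065833
U = k * uc = 3 * 0.58065833
U = 1.7420

1.7420


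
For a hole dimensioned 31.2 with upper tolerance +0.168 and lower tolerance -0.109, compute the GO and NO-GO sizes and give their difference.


GO = nominal - lower_tol (smallest hole = maximum material condition)
GO = 31.2 - 0.109 = 31.091
NO-GO = nominal + upper_tol (largest hole = least material condition)
NO-GO = 31.2 + 0.168 = 31.368
spread = NO-GO - GO = 31.368 - 31.091 = 0.2770

0.2770


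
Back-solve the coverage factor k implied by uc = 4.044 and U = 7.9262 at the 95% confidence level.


k = U / uc
k = 7.9262 / 4.044
k = 1.96

1.96


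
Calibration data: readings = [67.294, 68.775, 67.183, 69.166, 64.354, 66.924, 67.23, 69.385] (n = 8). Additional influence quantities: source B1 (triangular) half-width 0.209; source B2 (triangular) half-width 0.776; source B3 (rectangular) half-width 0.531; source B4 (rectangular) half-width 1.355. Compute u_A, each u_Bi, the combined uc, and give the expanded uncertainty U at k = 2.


mean = (67.294 + 68.775 + 67.183 + 69.166 + 64.354 + 66.924 + 67.23 + 69.385) / 8 = 67.538875
s = sqrt(sum((x - mean)^2)/(n-1)) = 1.6207244
u_A = s / sqrt(n) = 1.6207244 / sqrt(8) = 0.57301261
u_B1 = 0.209 / sqrt(6) = 0.085323893
u_B2 = 0.776 / sqrt(6) = 0.31680067
u_B3 = 0.531 / sqrt(3) = 0.30657299
u_B4 = 1.355 / sqrt(3) = 0.78230961
uc = sqrt(0.57301261^2 + 0.085323893^2 + 0.31680067^2 + 0.30657299^2 + 0.78230961^2) = 1.0686354
U = k * uc = 2 * 1.0686354
U = 2.1373

2.1373


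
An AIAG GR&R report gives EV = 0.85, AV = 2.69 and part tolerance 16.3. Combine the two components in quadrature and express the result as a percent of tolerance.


GRR = sqrt(EV^2 + AV^2) = sqrt(0.85^2 + 2.69^2) = 2.8210991
%GRR = GRR / tol * 100 = 2.8210991 / 16.3 * 100
%GRR = 17.3074

17.3074


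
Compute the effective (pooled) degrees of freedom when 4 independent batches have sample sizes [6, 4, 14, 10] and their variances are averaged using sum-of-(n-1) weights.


nu = sum_i (n_i - 1)
nu = ((6 - 1) + (4 - 1) + (14 - 1) + (10 - 1))
nu = 5 + 3 + 13 + 9
nu = 30

30


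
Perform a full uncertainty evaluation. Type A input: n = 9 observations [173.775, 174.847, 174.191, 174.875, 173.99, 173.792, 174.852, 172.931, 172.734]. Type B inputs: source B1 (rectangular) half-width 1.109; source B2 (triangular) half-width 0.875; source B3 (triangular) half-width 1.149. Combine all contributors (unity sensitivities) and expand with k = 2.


mean = (173.775 + 174.847 + 174.191 + 174.875 + 173.99 + 173.792 + 174.852 + 172.931 + 172.734) / 9 = 173.9985556
s = sqrt(sum((x - mean)^2)/(n-1)) = 0.79725358
u_A = s / sqrt(n) = 0.79725358 / sqrt(9) = 0.26575119
u_B1 = 1.109 / sqrt(3) = 0.64028145
u_B2 = 0.875 / sqrt(6) = 0.35721725
u_B3 = 1.149 / sqrt(6) = 0.46907729
uc = sqrt(0.26575119^2 + 0.64028145^2 + 0.35721725^2 + 0.46907729^2) = 0.91006686
U = k * uc = 2 * 0.91006686
U = 1.8201

1.8201


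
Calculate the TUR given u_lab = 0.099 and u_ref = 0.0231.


TUR = u_lab / u_ref
= 0.099 / 0.0231
= 4.2857

4.2857


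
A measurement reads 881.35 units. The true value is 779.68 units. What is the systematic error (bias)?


Systematic error = measured - true
= 881.35 - 779.68
= 101.6700

101.6700


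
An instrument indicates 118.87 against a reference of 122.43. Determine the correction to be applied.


Correction = standard - reading
= 122.43 - 118.87
= 3.5600

3.5600


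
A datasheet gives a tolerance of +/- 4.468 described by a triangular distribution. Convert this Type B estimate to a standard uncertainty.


u_B = half_width / sqrt(6)
u_B = 4.468 / 2.4494897
u_B = 1.8241

1.8241


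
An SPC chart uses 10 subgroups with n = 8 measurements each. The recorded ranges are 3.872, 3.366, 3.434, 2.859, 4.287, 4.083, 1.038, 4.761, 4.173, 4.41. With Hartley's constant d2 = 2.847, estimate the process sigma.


R_bar = (3.872 + 3.366 + 3.434 + 2.859 + 4.287 + 4.083 + 1.038 + 4.761 + 4.173 + 4.41) / 10
R_bar = 36.283 / 10 = 3.6283
sigma_hat = R_bar / d2 = 3.6283 / 2.847 = 1.2744

1.2744


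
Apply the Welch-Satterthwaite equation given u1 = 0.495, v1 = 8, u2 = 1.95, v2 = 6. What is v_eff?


uc = sqrt(u1^2 + u2^2) = sqrt(0.495^2 + 1.95^2) = 2.0118462
v_eff = uc^4 / (u1^4/v1 + u2^4/v2)
= 2.0118462^4 / (0.495^4/8 + 1.95^4/6)
= 16.38246 / 2.417339
v_eff = 6.7771

6.7771


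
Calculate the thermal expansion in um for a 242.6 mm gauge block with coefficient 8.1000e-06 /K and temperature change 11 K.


dL = L * alpha * dT
= 242.6 * 8.1000e-06 * 11
= 0.0216157 mm
dL_um = 0.0216157 * 1000 = 21.6157 um

21.6157


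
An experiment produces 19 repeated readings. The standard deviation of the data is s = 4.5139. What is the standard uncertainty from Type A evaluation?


u_A = s / sqrt(n)
u_A = 4.5139 / sqrt(19)
u_A = 4.5139 / 4.3588989
u_A = 1.0356

1.0356


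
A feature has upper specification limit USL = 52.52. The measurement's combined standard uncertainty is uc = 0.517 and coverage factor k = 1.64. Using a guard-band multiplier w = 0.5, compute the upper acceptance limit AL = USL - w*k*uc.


U = k * uc = 1.64 * 0.517 = 0.84788
guard band g = w * U = 0.5 * 0.84788 = 0.42394
AL = USL - g = 52.52 - 0.42394
AL = 52.0961

52.0961


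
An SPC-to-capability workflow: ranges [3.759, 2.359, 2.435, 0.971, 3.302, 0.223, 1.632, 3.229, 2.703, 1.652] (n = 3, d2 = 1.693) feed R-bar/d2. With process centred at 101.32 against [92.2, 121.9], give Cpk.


R_bar = (3.759 + 2.359 + 2.435 + 0.971 + 3.302 + 0.223 + 1.632 + 3.229 + 2.703 + 1.652) / 10 = 2.2265
sigma = R_bar / d2 = 2.2265 / 1.693 = 1.3151211
Cp = (USL - LSL)/(6*sigma) = (121.9 - 92.2)/(6*1.3151211) = 3.7639
Cpu = (121.9 - 101.32)/(3*1.3151211) = 5.2162
Cpl = (101.32 - 92.2)/(3*1.3151211) = 2.3116
Cpk = min(Cpu, Cpl) = 2.3116

2.3116


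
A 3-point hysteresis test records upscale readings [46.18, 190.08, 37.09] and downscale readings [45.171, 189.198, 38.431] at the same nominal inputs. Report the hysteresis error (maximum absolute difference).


|46.18 - 45.171| = 1.0090
|190.08 - 189.198| = 0.8820
|37.09 - 38.431| = 1.3410
hysteresis = max(diffs) = 1.3410

1.3410


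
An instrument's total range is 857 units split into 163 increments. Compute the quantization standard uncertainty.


resolution = range / divisions
resolution = 857 / 163 = 5.2576687
u_res = resolution / (2*sqrt(3))
u_res = 5.2576687 / 3.4641016
u_res = 1.5178

1.5178


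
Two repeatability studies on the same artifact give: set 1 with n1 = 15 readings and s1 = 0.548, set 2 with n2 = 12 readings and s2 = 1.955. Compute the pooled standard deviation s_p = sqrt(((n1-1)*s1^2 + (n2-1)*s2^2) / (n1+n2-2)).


s_p = sqrt(((n1-1)*s1^2 + (n2-1)*s2^2) / (n1+n2-2))
numerator = (15-1)*0.548^2 + (12-1)*1.955^2 = 4.204256 + 42.042275 = 46.246531
denominator = 15 + 12 - 2 = 25
s_p^2 = 46.246531 / 25 = 1.8498612
s_p = sqrt(1.8498612) = 1.3601

1.3601


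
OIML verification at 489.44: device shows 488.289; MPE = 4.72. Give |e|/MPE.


e = indication - reference = 488.289 - 489.44 = -1.1510
|e| = 1.1510
ratio = |e| / MPE = 1.1510 / 4.72
ratio = 0.2439

0.2439


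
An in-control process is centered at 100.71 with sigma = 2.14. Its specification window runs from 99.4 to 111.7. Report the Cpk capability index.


Cpu = (USL - mean) / (3*sigma) = (111.7 - 100.71) / (3*2.14) = 1.7118
Cpl = (mean - LSL) / (3*sigma) = (100.71 - 99.4) / (3*2.14) = 0.2040
Cpk = min(Cpu, Cpl) = 0.2040

0.2040


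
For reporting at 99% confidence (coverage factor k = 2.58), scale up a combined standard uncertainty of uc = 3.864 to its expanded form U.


U = k * uc
U = 2.58 * 3.864
U = 9.9691

9.9691


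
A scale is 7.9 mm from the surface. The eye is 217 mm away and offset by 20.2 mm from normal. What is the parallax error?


error = h * offset / d
= 7.9 * 20.2 / 217
= 0.7354

0.7354


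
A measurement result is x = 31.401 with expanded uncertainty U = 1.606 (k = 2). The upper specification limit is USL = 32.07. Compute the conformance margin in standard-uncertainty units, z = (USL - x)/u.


u = U / k = 1.606 / 2 = 0.803
margin = |USL - x| = |32.07 - 31.401| = 0.669
z = margin / u = 0.669 / 0.803
z = 0.8331

0.8331


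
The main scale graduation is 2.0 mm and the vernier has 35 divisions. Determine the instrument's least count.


LC = MSD / n_div
= 2.0 / 35
= 0.0571

0.0571


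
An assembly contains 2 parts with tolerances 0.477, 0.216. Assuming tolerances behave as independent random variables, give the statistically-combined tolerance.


RSS = sqrt(0.477^2 + 0.216^2)
= sqrt(0.274185)
= 0.5236

0.5236


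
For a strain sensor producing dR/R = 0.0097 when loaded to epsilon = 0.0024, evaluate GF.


GF = (dR/R) / epsilon
= 0.0097 / 0.0024
= 4.0417

4.0417


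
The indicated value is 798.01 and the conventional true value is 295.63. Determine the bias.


Systematic error = measured - true
= 798.01 - 295.63
= 502.3800

502.3800


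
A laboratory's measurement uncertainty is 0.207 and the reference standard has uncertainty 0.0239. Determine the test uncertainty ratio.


TUR = u_lab / u_ref
= 0.207 / 0.0239
= 8.6611

8.6611


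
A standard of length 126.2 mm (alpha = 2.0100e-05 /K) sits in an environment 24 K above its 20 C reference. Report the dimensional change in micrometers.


dL = L * alpha * dT
= 126.2 * 2.0100e-05 * 24
= 0.0608789 mm
dL_um = 0.0608789 * 1000 = 60.8789 um

60.8789


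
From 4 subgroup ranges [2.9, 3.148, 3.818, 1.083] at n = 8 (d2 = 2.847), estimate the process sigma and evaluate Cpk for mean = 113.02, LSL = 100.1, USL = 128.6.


R_bar = (2.9 + 3.148 + 3.818 + 1.083) / 4 = 2.73725
sigma = R_bar / d2 = 2.73725 / 2.847 = 0.96145065
Cp = (USL - LSL)/(6*sigma) = (128.6 - 100.1)/(6*0.96145065) = 4.9405
Cpu = (128.6 - 113.02)/(3*0.96145065) = 5.4016
Cpl = (113.02 - 100.1)/(3*0.96145065) = 4.4793
Cpk = min(Cpu, Cpl) = 4.4793

4.4793


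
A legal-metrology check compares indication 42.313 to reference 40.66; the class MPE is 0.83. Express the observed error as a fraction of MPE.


e = indication - reference = 42.313 - 40.66 = 1.6530
|e| = 1.6530
ratio = |e| / MPE = 1.6530 / 0.83
ratio = 1.9916

1.9916


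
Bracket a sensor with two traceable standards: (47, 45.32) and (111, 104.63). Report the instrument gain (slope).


slope = (y2 - y1) / (x2 - x1)
= (104.63 - 45.32) / (111 - 47)
= 59.3100 / 64
= 0.9267

0.9267


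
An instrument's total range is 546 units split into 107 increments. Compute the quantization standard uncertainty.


resolution = range / divisions
resolution = 546 / 107 = 5.1028037
u_res = resolution / (2*sqrt(3))
u_res = 5.1028037 / 3.4641016
u_res = 1.4731

1.4731


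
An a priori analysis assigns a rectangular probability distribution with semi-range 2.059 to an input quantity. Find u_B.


u_B = half_width / sqrt(3)
u_B = 2.059 / 1.7320508
u_B = 1.1888

1.1888


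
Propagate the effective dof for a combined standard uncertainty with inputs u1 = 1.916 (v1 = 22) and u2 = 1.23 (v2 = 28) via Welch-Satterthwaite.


uc = sqrt(u1^2 + u2^2) = sqrt(1.916^2 + 1.23^2) = 2.2768303
v_eff = uc^4 / (u1^4/v1 + u2^4/v2)
= 2.2768303^4 / (1.916^4/22 + 1.23^4/28)
= 26.873402 / 0.69432033
v_eff = 38.7046

38.7046


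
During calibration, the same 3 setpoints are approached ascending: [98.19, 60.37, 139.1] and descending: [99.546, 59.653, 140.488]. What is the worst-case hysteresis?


|98.19 - 99.546| = 1.3560
|60.37 - 59.653| = 0.7170
|139.1 - 140.488| = 1.3880
hysteresis = max(diffs) = 1.3880

1.3880


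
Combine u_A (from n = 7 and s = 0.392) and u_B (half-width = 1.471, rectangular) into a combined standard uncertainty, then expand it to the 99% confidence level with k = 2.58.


u_A = s / sqrt(n) = 0.392 / sqrt(7) = 0.14816207
u_B = half_width / sqrt(3) = 1.471 / sqrt(3) = 0.84928225
uc = sqrt(u_A^2 + u_B^2) = sqrt(0.14816207^2 + 0.84928225^2) = 0.86210924
U = k * uc = 2.58 * 0.86210924
U = 2.2242

2.2242


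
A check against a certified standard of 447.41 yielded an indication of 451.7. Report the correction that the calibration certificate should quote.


Correction = standard - reading
= 447.41 - 451.7
= -4.2900

-4.2900


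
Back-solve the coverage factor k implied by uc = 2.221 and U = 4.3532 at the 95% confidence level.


k = U / uc
k = 4.3532 / 2.221
k = 1.96

1.96


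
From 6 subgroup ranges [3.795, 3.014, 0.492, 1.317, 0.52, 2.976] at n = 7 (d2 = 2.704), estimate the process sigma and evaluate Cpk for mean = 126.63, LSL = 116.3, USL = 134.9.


R_bar = (3.795 + 3.014 + 0.492 + 1.317 + 0.52 + 2.976) / 6 = 2.019
sigma = R_bar / d2 = 2.019 / 2.704 = 0.7466716
Cp = (USL - LSL)/(6*sigma) = (134.9 - 116.3)/(6*0.7466716) = 4.1518
Cpu = (134.9 - 126.63)/(3*0.7466716) = 3.6919
Cpl = (126.63 - 116.3)/(3*0.7466716) = 4.6116
Cpk = min(Cpu, Cpl) = 3.6919

3.6919


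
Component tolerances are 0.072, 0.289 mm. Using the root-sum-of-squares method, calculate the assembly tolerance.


RSS = sqrt(0.072^2 + 0.289^2)
= sqrt(0.088705)
= 0.2978

0.2978


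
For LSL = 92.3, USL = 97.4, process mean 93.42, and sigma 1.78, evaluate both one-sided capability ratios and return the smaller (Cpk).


Cpu = (USL - mean) / (3*sigma) = (97.4 - 93.42) / (3*1.78) = 0.7453
Cpl = (mean - LSL) / (3*sigma) = (93.42 - 92.3) / (3*1.78) = 0.2097
Cpk = min(Cpu, Cpl) = 0.2097

0.2097


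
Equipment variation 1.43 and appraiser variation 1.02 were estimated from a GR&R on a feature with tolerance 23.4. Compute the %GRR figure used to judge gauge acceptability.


GRR = sqrt(EV^2 + AV^2) = sqrt(1.43^2 + 1.02^2) = 1.7565022
%GRR = GRR / tol * 100 = 1.7565022 / 23.4 * 100
%GRR = 7.5064

7.5064


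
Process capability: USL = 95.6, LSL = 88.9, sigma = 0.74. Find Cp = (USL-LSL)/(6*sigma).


Cp = (USL - LSL) / (6 * sigma)
= (95.6 - 88.9) / (6 * 0.74)
= 6.7000 / 4.4400
= 1.5090

1.5090


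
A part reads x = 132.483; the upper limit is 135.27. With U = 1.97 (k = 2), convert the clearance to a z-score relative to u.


u = U / k = 1.97 / 2 = 0.985
margin = |USL - x| = |135.27 - 132.483| = 2.787
z = margin / u = 2.787 / 0.985
z = 2.8294

2.8294


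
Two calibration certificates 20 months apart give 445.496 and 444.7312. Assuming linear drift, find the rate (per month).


rate = (v2 - v1) / months
= (444.7312 - 445.496) / 20
= -0.7648 / 20
= -0.0382

-0.0382


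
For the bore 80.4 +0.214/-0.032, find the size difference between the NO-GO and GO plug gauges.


GO = nominal - lower_tol (smallest hole = maximum material condition)
GO = 80.4 - 0.032 = 80.368
NO-GO = nominal + upper_tol (largest hole = least material condition)
NO-GO = 80.4 + 0.214 = 80.614
spread = NO-GO - GO = 80.614 - 80.368 = 0.2460

0.2460


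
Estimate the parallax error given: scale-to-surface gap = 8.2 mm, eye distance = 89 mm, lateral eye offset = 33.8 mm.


error = h * offset / d
= 8.2 * 33.8 / 89
= 3.1142

3.1142


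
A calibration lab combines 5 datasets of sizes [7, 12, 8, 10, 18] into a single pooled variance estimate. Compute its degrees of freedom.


nu = sum_i (n_i - 1)
nu = ((7 - 1) + (12 - 1) + (8 - 1) + (10 - 1) + (18 - 1))
nu = 6 + 11 + 7 + 9 + 17
nu = 50

50


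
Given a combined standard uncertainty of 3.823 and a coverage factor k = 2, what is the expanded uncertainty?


U = k * uc
U = 2 * 3.823
U = 7.6460

7.6460


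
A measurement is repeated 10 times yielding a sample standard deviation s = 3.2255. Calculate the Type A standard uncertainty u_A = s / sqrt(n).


u_A = s / sqrt(n)
u_A = 3.2255 / sqrt(10)
u_A = 3.2255 / 3.1622777
u_A = 1.0200

1.0200


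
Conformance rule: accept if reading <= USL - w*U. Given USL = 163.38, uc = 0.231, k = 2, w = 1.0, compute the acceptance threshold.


U = k * uc = 2 * 0.231 = 0.462
guard band g = w * U = 1.0 * 0.462 = 0.462
AL = USL - g = 163.38 - 0.462
AL = 162.9180

162.9180


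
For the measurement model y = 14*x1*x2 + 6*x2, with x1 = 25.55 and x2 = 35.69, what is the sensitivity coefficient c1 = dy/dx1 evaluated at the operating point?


y = 14*x1*x2 + 6*x2
dy/dx1 = 14*x2
Evaluate at x2 = 35.69: c1 = 14 * 35.69
c1 = 499.6600

499.6600


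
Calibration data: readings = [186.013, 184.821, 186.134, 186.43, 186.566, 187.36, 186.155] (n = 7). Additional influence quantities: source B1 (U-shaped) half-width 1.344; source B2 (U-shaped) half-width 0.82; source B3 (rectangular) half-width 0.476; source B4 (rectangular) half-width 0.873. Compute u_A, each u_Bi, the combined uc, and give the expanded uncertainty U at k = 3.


mean = (186.013 + 184.821 + 186.134 + 186.43 + 186.566 + 187.36 + 186.155) / 7 = 186.2112857
s = sqrt(sum((x - mean)^2)/(n-1)) = 0.76098132
u_A = s / sqrt(n) = 0.76098132 / sqrt(7) = 0.2876239
u_B1 = 1.344 / sqrt(2) = 0.95035151
u_B2 = 0.82 / sqrt(2) = 0.57982756
u_B3 = 0.476 / sqrt(3) = 0.27481873
u_B4 = 0.873 / sqrt(3) = 0.50402679
uc = sqrt(0.2876239^2 + 0.95035151^2 + 0.57982756^2 + 0.27481873^2 + 0.50402679^2) = 1.2851707
U = k * uc = 3 * 1.2851707
U = 3.8555

3.8555


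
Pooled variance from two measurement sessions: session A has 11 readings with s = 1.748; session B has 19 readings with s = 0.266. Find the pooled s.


s_p = sqrt(((n1-1)*s1^2 + (n2-1)*s2^2) / (n1+n2-2))
numerator = (11-1)*1.748^2 + (19-1)*0.266^2 = 30.55504 + 1.273608 = 31.828648
denominator = 11 + 19 - 2 = 28
s_p^2 = 31.828648 / 28 = 1.1367374
s_p = sqrt(1.1367374) = 1.0662

1.0662


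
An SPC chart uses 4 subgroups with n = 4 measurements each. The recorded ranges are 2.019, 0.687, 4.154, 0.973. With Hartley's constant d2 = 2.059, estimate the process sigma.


R_bar = (2.019 + 0.687 + 4.154 + 0.973) / 4
R_bar = 7.833 / 4 = 1.95825
sigma_hat = R_bar / d2 = 1.95825 / 2.059 = 0.9511

0.9511


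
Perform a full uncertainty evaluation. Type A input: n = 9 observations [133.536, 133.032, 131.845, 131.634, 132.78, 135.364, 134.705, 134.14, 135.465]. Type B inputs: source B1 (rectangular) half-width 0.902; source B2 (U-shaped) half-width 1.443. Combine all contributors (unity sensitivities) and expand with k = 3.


mean = (133.536 + 133.032 + 131.845 + 131.634 + 132.78 + 135.364 + 134.705 + 134.14 + 135.465) / 9 = 133.6112222
s = sqrt(sum((x - mean)^2)/(n-1)) = 1.4162324
u_A = s / sqrt(n) = 1.4162324 / sqrt(9) = 0.47207747
u_B1 = 0.902 / sqrt(3) = 0.52076994
u_B2 = 1.443 / sqrt(2) = 1.0203551
uc = sqrt(0.47207747^2 + 0.52076994^2 + 1.0203551^2) = 1.239025
U = k * uc = 3 * 1.239025
U = 3.7171

3.7171


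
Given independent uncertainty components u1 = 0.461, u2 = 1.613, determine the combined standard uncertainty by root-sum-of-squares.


uc = sqrt(0.461^2 + 1.613^2)
uc = sqrt(2.81429)
uc = 1.6776

1.6776


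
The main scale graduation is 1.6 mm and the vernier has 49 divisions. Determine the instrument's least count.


LC = MSD / n_div
= 1.6 / 49
= 0.0327

0.0327


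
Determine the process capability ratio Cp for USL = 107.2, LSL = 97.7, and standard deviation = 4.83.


Cp = (USL - LSL) / (6 * sigma)
= (107.2 - 97.7) / (6 * 4.83)
= 9.5000 / 28.9800
= 0.3278

0.3278


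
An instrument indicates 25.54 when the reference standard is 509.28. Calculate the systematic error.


Systematic error = measured - true
= 25.54 - 509.28
= -483.7400

-483.7400


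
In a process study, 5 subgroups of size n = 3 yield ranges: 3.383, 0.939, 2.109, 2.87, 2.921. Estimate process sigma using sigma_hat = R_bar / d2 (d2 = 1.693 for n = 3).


R_bar = (3.383 + 0.939 + 2.109 + 2.87 + 2.921) / 5
R_bar = 12.222 / 5 = 2.4444
sigma_hat = R_bar / d2 = 2.4444 / 1.693 = 1.4438

1.4438


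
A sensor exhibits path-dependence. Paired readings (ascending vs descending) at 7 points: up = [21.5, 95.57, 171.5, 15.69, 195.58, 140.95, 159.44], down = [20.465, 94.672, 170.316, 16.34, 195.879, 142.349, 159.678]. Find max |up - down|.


|21.5 - 20.465| = 1.0350
|95.57 - 94.672| = 0.8980
|171.5 - 170.316| = 1.1840
|15.69 - 16.34| = 0.6500
|195.58 - 195.879| = 0.2990
|140.95 - 142.349| = 1.3990
|159.44 - 159.678| = 0.2380
hysteresis = max(diffs) = 1.3990

1.3990


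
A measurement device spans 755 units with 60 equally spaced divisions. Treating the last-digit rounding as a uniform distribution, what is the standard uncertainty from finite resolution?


resolution = range / divisions
resolution = 755 / 60 = 12.583333
u_res = resolution / (2*sqrt(3))
u_res = 12.583333 / 3.4641016
u_res = 3.6325

3.6325


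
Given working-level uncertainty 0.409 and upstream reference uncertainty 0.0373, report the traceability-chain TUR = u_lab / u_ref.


TUR = u_lab / u_ref
= 0.409 / 0.0373
= 10.9651

10.9651


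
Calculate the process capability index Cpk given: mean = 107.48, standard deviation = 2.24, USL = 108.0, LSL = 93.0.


Cpu = (USL - mean) / (3*sigma) = (108.0 - 107.48) / (3*2.24) = 0.0774
Cpl = (mean - LSL) / (3*sigma) = (107.48 - 93.0) / (3*2.24) = 2.1548
Cpk = min(Cpu, Cpl) = 0.0774

0.0774


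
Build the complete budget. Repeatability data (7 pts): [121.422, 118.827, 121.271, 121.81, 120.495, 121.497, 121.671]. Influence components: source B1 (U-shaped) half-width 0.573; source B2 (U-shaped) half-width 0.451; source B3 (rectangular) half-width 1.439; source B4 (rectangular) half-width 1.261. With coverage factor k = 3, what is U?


mean = (121.422 + 118.827 + 121.271 + 121.81 + 120.495 + 121.497 + 121.671) / 7 = 120.999
s = sqrt(sum((x - mean)^2)/(n-1)) = 1.0473635
u_A = s / sqrt(n) = 1.0473635 / sqrt(7) = 0.39586619
u_B1 = 0.573 / sqrt(2) = 0.40517219
u_B2 = 0.451 / sqrt(2) = 0.31890516
u_B3 = 1.439 / sqrt(3) = 0.83080704
u_B4 = 1.261 / sqrt(3) = 0.72803869
uc = sqrt(0.39586619^2 + 0.40517219^2 + 0.31890516^2 + 0.83080704^2 + 0.72803869^2) = 1.2817393
U = k * uc = 3 * 1.2817393
U = 3.8452

3.8452


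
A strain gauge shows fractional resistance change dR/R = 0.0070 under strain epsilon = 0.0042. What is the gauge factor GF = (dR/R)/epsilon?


GF = (dR/R) / epsilon
= 0.0070 / 0.0042
= 1.6667

1.6667


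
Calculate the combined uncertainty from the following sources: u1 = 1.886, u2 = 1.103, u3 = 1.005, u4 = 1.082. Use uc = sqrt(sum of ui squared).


uc = sqrt(1.886^2 + 1.103^2 + 1.005^2 + 1.082^2)
uc = sqrt(6.954354)
uc = 2.6371

2.6371


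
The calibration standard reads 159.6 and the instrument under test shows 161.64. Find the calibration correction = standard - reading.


Correction = standard - reading
= 159.6 - 161.64
= -2.0400

-2.0400


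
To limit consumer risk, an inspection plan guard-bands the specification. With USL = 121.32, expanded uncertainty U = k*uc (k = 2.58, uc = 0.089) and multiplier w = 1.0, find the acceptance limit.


U = k * uc = 2.58 * 0.089 = 0.22962
guard band g = w * U = 1.0 * 0.22962 = 0.22962
AL = USL - g = 121.32 - 0.22962
AL = 121.0904

121.0904


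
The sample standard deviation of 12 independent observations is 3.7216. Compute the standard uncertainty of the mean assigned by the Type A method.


u_A = s / sqrt(n)
u_A = 3.7216 / sqrt(12)
u_A = 3.7216 / 3.4641016
u_A = 1.0743

1.0743


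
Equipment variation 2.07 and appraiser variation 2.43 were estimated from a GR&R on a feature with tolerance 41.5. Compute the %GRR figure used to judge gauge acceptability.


GRR = sqrt(EV^2 + AV^2) = sqrt(2.07^2 + 2.43^2) = 3.1921466
%GRR = GRR / tol * 100 = 3.1921466 / 41.5 * 100
%GRR = 7.6919

7.6919


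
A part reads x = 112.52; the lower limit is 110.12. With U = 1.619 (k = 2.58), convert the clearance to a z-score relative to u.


u = U / k = 1.619 / 2.58 = 0.62751938
margin = |LSL - x| = |110.12 - 112.52| = 2.4
z = margin / u = 2.4 / 0.62751938
z = 3.8246

3.8246


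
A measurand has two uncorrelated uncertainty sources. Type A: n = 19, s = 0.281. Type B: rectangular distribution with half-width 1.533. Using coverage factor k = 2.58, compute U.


u_A = s / sqrt(n) = 0.281 / sqrt(19) = 0.064465821
u_B = half_width / sqrt(3) = 1.533 / sqrt(3) = 0.88507796
uc = sqrt(u_A^2 + u_B^2) = sqrt(0.064465821^2 + 0.88507796^2) = 0.88742258
U = k * uc = 2.58 * 0.88742258
U = 2.2896

2.2896


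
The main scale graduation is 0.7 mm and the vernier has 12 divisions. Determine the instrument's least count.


LC = MSD / n_div
= 0.7 / 12
= 0.0583

0.0583


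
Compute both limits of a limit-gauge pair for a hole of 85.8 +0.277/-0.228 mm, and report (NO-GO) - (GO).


GO = nominal - lower_tol (smallest hole = maximum material condition)
GO = 85.8 - 0.228 = 85.572
NO-GO = nominal + upper_tol (largest hole = least material condition)
NO-GO = 85.8 + 0.277 = 86.077
spread = NO-GO - GO = 86.077 - 85.572 = 0.5050

0.5050


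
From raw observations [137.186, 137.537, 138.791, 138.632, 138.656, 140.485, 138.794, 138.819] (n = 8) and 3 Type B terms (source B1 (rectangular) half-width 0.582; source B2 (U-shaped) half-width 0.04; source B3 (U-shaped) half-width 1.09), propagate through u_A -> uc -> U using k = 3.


mean = (137.186 + 137.537 + 138.791 + 138.632 + 138.656 + 140.485 + 138.794 + 138.819) / 8 = 138.6125
s = sqrt(sum((x - mean)^2)/(n-1)) = 0.9861598
u_A = s / sqrt(n) = 0.9861598 / sqrt(8) = 0.34866014
u_B1 = 0.582 / sqrt(3) = 0.33601786
u_B2 = 0.04 / sqrt(2) = 0.028284271
u_B3 = 1.09 / sqrt(2) = 0.77074639
uc = sqrt(0.34866014^2 + 0.33601786^2 + 0.028284271^2 + 0.77074639^2) = 0.91067112
U = k * uc = 3 * 0.91067112
U = 2.7320

2.7320


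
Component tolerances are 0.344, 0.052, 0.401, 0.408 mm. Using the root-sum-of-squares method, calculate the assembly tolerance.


RSS = sqrt(0.344^2 + 0.052^2 + 0.401^2 + 0.408^2)
= sqrt(0.448305)
= 0.6696

0.6696


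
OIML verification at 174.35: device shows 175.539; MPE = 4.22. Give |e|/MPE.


e = indication - reference = 175.539 - 174.35 = 1.1890
|e| = 1.1890
ratio = |e| / MPE = 1.1890 / 4.22
ratio = 0.2818

0.2818


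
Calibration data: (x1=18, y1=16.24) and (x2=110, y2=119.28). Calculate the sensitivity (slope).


slope = (y2 - y1) / (x2 - x1)
= (119.28 - 16.24) / (110 - 18)
= 103.0400 / 92
= 1.1200

1.1200


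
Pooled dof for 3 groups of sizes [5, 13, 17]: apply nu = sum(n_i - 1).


nu = sum_i (n_i - 1)
nu = ((5 - 1) + (13 - 1) + (17 - 1))
nu = 4 + 12 + 16
nu = 32

32


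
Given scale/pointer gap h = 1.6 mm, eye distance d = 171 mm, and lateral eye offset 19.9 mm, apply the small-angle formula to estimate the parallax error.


error = h * offset / d
= 1.6 * 19.9 / 171
= 0.1862

0.1862


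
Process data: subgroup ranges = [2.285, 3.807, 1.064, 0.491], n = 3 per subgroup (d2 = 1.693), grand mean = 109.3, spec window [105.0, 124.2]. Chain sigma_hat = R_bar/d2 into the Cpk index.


R_bar = (2.285 + 3.807 + 1.064 + 0.491) / 4 = 1.91175
sigma = R_bar / d2 = 1.91175 / 1.693 = 1.1292085
Cp = (USL - LSL)/(6*sigma) = (124.2 - 105.0)/(6*1.1292085) = 2.8338
Cpu = (124.2 - 109.3)/(3*1.1292085) = 4.3984
Cpl = (109.3 - 105.0)/(3*1.1292085) = 1.2693
Cpk = min(Cpu, Cpl) = 1.2693

1.2693


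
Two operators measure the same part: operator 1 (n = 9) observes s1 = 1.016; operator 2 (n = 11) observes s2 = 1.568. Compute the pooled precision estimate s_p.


s_p = sqrt(((n1-1)*s1^2 + (n2-1)*s2^2) / (n1+n2-2))
numerator = (9-1)*1.016^2 + (11-1)*1.568^2 = 8.258048 + 24.58624 = 32.844288
denominator = 9 + 11 - 2 = 18
s_p^2 = 32.844288 / 18 = 1.8246827
s_p = sqrt(1.8246827) = 1.3508

1.3508


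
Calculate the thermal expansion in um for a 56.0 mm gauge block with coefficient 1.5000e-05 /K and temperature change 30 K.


dL = L * alpha * dT
= 56.0 * 1.5000e-05 * 30
= 0.0252000 mm
dL_um = 0.0252000 * 1000 = 25.2000 um

25.2000


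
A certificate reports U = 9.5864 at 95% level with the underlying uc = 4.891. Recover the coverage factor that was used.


k = U / uc
k = 9.5864 / 4.891
k = 1.96

1.96


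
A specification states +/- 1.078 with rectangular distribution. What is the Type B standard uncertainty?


u_B = half_width / sqrt(3)
u_B = 1.078 / 1.7320508
u_B = 0.6224

0.6224


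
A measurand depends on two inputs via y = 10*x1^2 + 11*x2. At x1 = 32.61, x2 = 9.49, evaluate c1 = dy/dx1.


y = 10*x1^2 + 11*x2
dy/dx1 = 2*10*x1
Evaluate at x1 = 32.61: c1 = 20 * 32.61
c1 = 652.2000

652.2000


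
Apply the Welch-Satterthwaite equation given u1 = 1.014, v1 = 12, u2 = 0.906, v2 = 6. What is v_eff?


uc = sqrt(u1^2 + u2^2) = sqrt(1.014^2 + 0.906^2) = 1.3597912
v_eff = uc^4 / (u1^4/v1 + u2^4/v2)
= 1.3597912^4 / (1.014^4/12 + 0.906^4/6)
= 3.4189197 / 0.20039421
v_eff = 17.0610

17.0610


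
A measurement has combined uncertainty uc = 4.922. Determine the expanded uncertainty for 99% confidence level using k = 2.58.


U = k * uc
U = 2.58 * 4.922
U = 12.6988

12.6988


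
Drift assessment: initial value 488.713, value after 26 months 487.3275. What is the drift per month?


rate = (v2 - v1) / months
= (487.3275 - 488.713) / 26
= -1.3855 / 26
= -0.0533

-0.0533


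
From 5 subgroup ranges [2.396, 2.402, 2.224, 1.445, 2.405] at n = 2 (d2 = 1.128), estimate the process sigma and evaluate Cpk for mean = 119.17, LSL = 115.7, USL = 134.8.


R_bar = (2.396 + 2.402 + 2.224 + 1.445 + 2.405) / 5 = 2.1744
sigma = R_bar / d2 = 2.1744 / 1.128 = 1.9276596
Cp = (USL - LSL)/(6*sigma) = (134.8 - 115.7)/(6*1.9276596) = 1.6514
Cpu = (134.8 - 119.17)/(3*1.9276596) = 2.7028
Cpl = (119.17 - 115.7)/(3*1.9276596) = 0.6000
Cpk = min(Cpu, Cpl) = 0.6000

0.6000


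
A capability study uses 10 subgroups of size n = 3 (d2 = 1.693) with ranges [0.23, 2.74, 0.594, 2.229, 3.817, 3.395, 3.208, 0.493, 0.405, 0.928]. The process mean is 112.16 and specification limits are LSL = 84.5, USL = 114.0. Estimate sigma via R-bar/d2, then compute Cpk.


R_bar = (0.23 + 2.74 + 0.594 + 2.229 + 3.817 + 3.395 + 3.208 + 0.493 + 0.405 + 0.928) / 10 = 1.8039
sigma = R_bar / d2 = 1.8039 / 1.693 = 1.065505
Cp = (USL - LSL)/(6*sigma) = (114.0 - 84.5)/(6*1.065505) = 4.6144
Cpu = (114.0 - 112.16)/(3*1.065505) = 0.5756
Cpl = (112.16 - 84.5)/(3*1.065505) = 8.6532
Cpk = min(Cpu, Cpl) = 0.5756

0.5756
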